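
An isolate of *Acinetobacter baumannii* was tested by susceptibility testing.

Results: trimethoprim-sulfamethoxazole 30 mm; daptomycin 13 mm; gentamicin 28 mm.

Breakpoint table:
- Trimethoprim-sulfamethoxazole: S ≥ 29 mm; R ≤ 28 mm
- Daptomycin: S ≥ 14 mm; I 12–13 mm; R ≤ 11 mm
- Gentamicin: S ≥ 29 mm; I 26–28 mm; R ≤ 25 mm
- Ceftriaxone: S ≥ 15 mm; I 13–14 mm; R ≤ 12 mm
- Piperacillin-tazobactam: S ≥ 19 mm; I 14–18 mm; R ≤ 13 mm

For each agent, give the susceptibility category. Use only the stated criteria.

S, I, I

Trimethoprim-sulfamethoxazole 30 mm: ≥ 29 mm — susceptible
Daptomycin (13 mm) in 12–13 mm → Intermediate
Gentamicin 28 mm: in 26–28 mm → Intermediate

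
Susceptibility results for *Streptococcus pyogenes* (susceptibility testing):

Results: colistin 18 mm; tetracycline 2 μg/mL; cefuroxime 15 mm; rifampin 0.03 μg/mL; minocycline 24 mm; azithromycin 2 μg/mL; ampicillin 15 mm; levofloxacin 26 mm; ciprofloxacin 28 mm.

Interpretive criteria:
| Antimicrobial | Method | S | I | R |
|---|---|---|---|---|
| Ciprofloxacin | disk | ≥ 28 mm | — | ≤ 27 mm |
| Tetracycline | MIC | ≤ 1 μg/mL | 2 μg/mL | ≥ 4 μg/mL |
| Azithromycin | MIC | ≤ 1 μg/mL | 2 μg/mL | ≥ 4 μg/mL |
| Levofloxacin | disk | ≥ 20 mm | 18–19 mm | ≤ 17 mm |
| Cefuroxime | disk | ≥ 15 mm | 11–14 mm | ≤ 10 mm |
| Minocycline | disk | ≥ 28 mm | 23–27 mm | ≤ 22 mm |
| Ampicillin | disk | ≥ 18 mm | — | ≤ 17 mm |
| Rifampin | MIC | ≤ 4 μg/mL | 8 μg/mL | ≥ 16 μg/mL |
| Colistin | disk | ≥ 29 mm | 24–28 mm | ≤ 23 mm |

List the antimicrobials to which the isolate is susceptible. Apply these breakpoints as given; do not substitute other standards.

cefuroxime, rifampin, levofloxacin, ciprofloxacin

Colistin: 18 mm is ≤ 23 mm ⇒ Resistant
Tetracycline 2 μg/mL: = 2 μg/mL → I
Cefuroxime (15 mm) ≥ 15 mm — susceptible
Rifampin 0.03 μg/mL: ≤ 4 μg/mL ⇒ susceptible
Minocycline (24 mm) in 23–27 mm → I
Azithromycin: 2 μg/mL is = 2 μg/mL → I
Ampicillin: 15 mm is ≤ 17 mm — resistant
Levofloxacin 26 mm: ≥ 20 mm — S
Ciprofloxacin (28 mm) ≥ 28 mm — Susceptible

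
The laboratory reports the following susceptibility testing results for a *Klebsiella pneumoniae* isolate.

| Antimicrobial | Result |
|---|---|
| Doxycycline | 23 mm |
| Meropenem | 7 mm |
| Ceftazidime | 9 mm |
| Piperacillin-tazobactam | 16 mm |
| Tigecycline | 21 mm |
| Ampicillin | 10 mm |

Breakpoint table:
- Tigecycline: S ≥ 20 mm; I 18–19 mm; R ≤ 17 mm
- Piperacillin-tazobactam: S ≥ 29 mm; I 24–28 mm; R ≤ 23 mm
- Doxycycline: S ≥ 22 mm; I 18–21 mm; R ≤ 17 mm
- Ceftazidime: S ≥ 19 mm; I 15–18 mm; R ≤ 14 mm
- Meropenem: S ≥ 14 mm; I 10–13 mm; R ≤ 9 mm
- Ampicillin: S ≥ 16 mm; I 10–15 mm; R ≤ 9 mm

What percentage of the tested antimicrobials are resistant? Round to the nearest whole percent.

Doxycycline 23 mm: ≥ 22 mm — susceptible
Meropenem 7 mm: ≤ 9 mm → resistant
Ceftazidime (9 mm) ≤ 14 mm — R
Piperacillin-tazobactam (16 mm) ≤ 23 mm ⇒ resistant
Tigecycline 21 mm: ≥ 20 mm → Susceptible
Ampicillin: 10 mm is in 10–15 mm ⇒ intermediate
Resistant: 3/6

50%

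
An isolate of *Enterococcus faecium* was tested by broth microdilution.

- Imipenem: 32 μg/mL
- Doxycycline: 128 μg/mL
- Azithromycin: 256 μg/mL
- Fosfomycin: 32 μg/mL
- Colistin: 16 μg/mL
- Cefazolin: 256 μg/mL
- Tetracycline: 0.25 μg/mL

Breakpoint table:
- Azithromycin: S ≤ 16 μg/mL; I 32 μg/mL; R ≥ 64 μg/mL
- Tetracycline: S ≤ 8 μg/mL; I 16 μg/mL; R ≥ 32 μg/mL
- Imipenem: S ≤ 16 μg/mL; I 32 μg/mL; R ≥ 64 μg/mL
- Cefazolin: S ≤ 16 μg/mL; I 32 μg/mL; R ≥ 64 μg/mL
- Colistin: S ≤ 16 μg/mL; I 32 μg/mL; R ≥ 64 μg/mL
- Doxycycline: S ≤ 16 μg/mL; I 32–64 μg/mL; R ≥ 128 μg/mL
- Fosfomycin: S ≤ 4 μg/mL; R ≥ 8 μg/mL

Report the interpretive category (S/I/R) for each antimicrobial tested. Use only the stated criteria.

Imipenem (32 μg/mL) = 32 μg/mL → intermediate
Doxycycline 128 μg/mL: ≥ 128 μg/mL → resistant
Azithromycin: 256 μg/mL is ≥ 64 μg/mL ⇒ Resistant
Fosfomycin 32 μg/mL: ≥ 8 μg/mL → R
Colistin 16 μg/mL: ≤ 16 μg/mL ⇒ S
Cefazolin: 256 μg/mL is ≥ 64 μg/mL → R
Tetracycline 0.25 μg/mL: ≤ 8 μg/mL — Susceptible

I, R, R, R, S, R, S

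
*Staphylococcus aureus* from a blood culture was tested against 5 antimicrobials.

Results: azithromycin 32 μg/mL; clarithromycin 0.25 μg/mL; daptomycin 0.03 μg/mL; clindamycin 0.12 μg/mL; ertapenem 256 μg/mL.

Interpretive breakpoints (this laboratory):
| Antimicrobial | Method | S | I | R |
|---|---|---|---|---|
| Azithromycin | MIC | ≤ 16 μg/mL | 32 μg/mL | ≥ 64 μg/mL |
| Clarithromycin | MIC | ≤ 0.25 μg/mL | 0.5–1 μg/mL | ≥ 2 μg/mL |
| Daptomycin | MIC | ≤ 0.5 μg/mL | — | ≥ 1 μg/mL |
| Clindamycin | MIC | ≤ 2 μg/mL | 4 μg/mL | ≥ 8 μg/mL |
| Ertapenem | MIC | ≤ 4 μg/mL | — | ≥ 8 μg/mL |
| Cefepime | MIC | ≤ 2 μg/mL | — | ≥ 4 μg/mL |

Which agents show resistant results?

ertapenem

Azithromycin (32 μg/mL) = 32 μg/mL ⇒ intermediate
Clarithromycin 0.25 μg/mL: ≤ 0.25 μg/mL → S
Daptomycin (0.03 μg/mL) ≤ 0.5 μg/mL → susceptible
Clindamycin (0.12 μg/mL) ≤ 2 μg/mL → Susceptible
Ertapenem (256 μg/mL) ≥ 8 μg/mL — resistant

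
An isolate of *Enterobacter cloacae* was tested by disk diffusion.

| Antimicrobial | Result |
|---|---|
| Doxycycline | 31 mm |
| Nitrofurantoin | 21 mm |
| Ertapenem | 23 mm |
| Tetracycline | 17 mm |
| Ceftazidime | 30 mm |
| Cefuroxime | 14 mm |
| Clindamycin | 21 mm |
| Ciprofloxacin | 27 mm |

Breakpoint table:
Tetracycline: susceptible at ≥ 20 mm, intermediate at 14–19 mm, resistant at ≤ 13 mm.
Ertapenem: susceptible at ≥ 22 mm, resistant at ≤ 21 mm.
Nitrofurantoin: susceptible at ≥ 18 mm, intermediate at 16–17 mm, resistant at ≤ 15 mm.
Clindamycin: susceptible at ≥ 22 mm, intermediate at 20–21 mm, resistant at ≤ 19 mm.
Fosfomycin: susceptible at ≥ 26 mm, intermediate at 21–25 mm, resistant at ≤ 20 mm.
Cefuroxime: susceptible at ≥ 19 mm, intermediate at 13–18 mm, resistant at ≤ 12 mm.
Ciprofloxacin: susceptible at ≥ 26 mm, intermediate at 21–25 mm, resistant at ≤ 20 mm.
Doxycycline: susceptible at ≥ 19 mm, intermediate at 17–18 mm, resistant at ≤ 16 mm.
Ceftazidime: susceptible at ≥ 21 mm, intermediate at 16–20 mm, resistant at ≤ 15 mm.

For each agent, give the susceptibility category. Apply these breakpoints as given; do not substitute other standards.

Doxycycline: 31 mm is ≥ 19 mm — S
Nitrofurantoin 21 mm: ≥ 18 mm — S
Ertapenem 23 mm: ≥ 22 mm → susceptible
Tetracycline (17 mm) in 14–19 mm → Intermediate
Ceftazidime 30 mm: ≥ 21 mm ⇒ susceptible
Cefuroxime 14 mm: in 13–18 mm — intermediate
Clindamycin: 21 mm is in 20–21 mm → intermediate
Ciprofloxacin 27 mm: ≥ 26 mm — Susceptible

S, S, S, I, S, I, I, S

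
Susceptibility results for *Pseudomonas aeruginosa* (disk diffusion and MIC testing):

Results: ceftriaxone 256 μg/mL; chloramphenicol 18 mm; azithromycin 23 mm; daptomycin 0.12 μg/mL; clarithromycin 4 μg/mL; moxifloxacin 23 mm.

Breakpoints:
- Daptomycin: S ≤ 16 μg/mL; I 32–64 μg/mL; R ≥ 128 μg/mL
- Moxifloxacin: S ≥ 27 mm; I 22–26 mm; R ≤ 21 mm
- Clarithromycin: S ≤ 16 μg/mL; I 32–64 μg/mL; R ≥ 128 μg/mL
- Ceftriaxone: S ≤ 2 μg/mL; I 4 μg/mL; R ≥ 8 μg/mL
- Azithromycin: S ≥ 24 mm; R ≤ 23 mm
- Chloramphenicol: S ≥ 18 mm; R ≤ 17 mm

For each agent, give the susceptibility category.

R, S, R, S, S, I

Ceftriaxone 256 μg/mL: ≥ 8 μg/mL — R
Chloramphenicol: 18 mm is ≥ 18 mm → Susceptible
Azithromycin: 23 mm is ≤ 23 mm → Resistant
Daptomycin: 0.12 μg/mL is ≤ 16 μg/mL — Susceptible
Clarithromycin: 4 μg/mL is ≤ 16 μg/mL — susceptible
Moxifloxacin: 23 mm is in 22–26 mm ⇒ Intermediate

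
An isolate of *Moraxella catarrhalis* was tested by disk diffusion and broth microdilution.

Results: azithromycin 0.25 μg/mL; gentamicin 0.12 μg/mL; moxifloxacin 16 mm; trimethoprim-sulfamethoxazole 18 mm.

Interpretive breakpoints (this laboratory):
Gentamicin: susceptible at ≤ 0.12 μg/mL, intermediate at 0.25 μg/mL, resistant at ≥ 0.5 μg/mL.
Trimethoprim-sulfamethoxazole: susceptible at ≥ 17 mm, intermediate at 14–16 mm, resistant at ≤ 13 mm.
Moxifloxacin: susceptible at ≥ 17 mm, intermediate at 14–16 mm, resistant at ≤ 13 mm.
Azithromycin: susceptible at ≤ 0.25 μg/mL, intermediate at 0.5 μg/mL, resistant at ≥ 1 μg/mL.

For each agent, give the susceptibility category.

Azithromycin (0.25 μg/mL) ≤ 0.25 μg/mL — susceptible
Gentamicin (0.12 μg/mL) ≤ 0.12 μg/mL ⇒ S
Moxifloxacin 16 mm: in 14–16 mm → Intermediate
Trimethoprim-sulfamethoxazole: 18 mm is ≥ 17 mm ⇒ Susceptible

S, S, I, S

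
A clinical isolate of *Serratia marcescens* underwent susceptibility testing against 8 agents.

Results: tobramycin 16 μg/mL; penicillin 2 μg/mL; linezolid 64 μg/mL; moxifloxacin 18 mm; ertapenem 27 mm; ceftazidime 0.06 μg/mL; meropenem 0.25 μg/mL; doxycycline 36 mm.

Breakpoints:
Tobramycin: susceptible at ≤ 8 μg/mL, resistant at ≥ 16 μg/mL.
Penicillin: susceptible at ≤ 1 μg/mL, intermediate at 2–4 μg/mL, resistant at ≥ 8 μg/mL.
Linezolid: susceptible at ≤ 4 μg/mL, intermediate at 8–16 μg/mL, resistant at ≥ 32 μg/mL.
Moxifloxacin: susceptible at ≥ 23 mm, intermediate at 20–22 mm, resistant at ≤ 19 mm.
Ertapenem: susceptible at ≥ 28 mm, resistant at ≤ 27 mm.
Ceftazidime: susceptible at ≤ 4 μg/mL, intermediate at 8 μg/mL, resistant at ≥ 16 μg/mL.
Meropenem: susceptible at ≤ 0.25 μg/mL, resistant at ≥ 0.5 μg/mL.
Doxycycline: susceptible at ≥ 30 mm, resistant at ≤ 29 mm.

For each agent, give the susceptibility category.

Tobramycin (16 μg/mL) ≥ 16 μg/mL → R
Penicillin (2 μg/mL) in 2–4 μg/mL → I
Linezolid (64 μg/mL) ≥ 32 μg/mL ⇒ R
Moxifloxacin (18 mm) ≤ 19 mm — Resistant
Ertapenem (27 mm) ≤ 27 mm — R
Ceftazidime (0.06 μg/mL) ≤ 4 μg/mL — Susceptible
Meropenem: 0.25 μg/mL is ≤ 0.25 μg/mL → S
Doxycycline: 36 mm is ≥ 30 mm — susceptible

R, I, R, R, R, S, S, S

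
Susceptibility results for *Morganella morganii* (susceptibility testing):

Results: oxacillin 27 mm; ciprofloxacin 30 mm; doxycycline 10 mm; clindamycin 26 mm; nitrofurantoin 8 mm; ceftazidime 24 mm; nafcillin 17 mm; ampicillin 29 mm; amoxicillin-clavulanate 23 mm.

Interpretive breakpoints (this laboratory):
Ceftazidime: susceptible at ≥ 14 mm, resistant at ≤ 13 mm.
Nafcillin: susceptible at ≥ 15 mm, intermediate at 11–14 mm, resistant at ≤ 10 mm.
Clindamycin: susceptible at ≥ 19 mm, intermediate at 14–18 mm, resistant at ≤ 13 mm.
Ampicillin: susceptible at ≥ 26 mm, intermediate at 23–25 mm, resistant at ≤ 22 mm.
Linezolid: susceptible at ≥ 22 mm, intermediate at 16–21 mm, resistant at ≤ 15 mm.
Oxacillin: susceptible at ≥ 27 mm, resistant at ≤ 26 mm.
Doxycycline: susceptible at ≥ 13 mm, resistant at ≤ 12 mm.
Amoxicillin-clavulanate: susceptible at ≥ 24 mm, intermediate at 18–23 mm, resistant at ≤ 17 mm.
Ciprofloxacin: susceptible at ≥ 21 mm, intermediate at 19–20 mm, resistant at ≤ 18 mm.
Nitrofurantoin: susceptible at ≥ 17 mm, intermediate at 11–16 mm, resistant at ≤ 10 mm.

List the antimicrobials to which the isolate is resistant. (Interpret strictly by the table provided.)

doxycycline, nitrofurantoin

Oxacillin: 27 mm is ≥ 27 mm — S
Ciprofloxacin 30 mm: ≥ 21 mm → Susceptible
Doxycycline (10 mm) ≤ 12 mm ⇒ R
Clindamycin (26 mm) ≥ 19 mm — S
Nitrofurantoin 8 mm: ≤ 10 mm — R
Ceftazidime 24 mm: ≥ 14 mm → susceptible
Nafcillin 17 mm: ≥ 15 mm ⇒ S
Ampicillin: 29 mm is ≥ 26 mm ⇒ Susceptible
Amoxicillin-clavulanate: 23 mm is in 18–23 mm — Intermediate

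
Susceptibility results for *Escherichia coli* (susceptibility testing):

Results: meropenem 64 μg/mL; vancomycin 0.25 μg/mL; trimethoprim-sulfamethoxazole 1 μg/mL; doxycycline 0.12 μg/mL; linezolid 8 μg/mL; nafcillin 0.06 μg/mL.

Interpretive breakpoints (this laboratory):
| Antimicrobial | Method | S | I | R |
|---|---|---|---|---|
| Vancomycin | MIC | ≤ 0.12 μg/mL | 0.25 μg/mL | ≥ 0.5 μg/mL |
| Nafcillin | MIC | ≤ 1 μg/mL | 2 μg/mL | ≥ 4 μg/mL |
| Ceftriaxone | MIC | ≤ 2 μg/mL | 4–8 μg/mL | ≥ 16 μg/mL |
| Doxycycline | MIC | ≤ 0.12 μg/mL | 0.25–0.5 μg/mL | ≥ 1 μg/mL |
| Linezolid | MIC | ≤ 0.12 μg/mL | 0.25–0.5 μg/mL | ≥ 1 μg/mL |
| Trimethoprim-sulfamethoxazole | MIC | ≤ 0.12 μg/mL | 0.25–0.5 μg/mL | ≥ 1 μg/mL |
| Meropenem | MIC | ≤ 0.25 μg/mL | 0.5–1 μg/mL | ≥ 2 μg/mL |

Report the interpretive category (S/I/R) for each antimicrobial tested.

Meropenem 64 μg/mL: ≥ 2 μg/mL — resistant
Vancomycin: 0.25 μg/mL is = 0.25 μg/mL → I
Trimethoprim-sulfamethoxazole 1 μg/mL: ≥ 1 μg/mL → Resistant
Doxycycline (0.12 μg/mL) ≤ 0.12 μg/mL — susceptible
Linezolid (8 μg/mL) ≥ 1 μg/mL → resistant
Nafcillin: 0.06 μg/mL is ≤ 1 μg/mL → susceptible

R, I, R, S, R, S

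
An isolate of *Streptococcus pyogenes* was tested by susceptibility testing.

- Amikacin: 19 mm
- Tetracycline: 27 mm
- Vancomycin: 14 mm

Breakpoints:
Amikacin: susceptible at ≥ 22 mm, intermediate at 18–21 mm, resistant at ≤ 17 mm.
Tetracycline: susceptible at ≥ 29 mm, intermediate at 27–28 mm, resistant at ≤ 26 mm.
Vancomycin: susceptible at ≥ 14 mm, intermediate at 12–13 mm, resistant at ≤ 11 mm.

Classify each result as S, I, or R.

Amikacin (19 mm) in 18–21 mm → Intermediate
Tetracycline 27 mm: in 27–28 mm → I
Vancomycin: 14 mm is ≥ 14 mm → susceptible

I, I, S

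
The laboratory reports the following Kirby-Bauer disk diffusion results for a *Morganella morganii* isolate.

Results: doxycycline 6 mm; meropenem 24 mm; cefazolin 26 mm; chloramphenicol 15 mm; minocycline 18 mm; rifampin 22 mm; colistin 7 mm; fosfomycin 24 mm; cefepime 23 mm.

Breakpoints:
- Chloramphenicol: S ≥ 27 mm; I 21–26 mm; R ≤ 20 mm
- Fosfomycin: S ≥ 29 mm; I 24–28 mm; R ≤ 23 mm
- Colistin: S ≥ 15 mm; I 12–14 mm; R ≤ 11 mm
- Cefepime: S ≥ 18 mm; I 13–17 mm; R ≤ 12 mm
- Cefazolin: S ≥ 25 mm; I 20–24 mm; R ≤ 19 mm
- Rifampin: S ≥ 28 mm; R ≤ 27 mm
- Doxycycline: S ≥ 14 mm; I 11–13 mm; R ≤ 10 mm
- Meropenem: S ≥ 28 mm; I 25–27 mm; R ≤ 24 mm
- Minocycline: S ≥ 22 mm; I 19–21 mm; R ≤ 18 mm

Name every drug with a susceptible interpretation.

cefazolin, cefepime

Doxycycline 6 mm: ≤ 10 mm ⇒ R
Meropenem (24 mm) ≤ 24 mm — R
Cefazolin (26 mm) ≥ 25 mm → S
Chloramphenicol (15 mm) ≤ 20 mm → Resistant
Minocycline: 18 mm is ≤ 18 mm — R
Rifampin 22 mm: ≤ 27 mm → Resistant
Colistin (7 mm) ≤ 11 mm → resistant
Fosfomycin: 24 mm is in 24–28 mm → Intermediate
Cefepime 23 mm: ≥ 18 mm ⇒ Susceptible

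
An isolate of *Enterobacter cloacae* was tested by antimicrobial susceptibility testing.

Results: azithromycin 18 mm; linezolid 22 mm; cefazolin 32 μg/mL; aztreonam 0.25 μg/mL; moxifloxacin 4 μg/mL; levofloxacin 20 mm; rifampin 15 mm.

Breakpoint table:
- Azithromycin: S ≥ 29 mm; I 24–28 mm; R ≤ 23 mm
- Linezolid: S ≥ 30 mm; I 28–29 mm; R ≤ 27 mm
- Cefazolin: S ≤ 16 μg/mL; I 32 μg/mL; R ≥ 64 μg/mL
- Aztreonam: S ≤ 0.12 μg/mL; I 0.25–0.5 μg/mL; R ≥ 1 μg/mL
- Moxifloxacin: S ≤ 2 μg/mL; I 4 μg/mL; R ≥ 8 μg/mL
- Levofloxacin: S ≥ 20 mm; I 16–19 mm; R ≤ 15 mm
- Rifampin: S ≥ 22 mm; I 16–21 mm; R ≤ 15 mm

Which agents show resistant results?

azithromycin, linezolid, rifampin

Azithromycin 18 mm: ≤ 23 mm → resistant
Linezolid (22 mm) ≤ 27 mm — resistant
Cefazolin 32 μg/mL: = 32 μg/mL ⇒ I
Aztreonam (0.25 μg/mL) in 0.25–0.5 μg/mL ⇒ Intermediate
Moxifloxacin 4 μg/mL: = 4 μg/mL — I
Levofloxacin 20 mm: ≥ 20 mm → S
Rifampin: 15 mm is ≤ 15 mm ⇒ R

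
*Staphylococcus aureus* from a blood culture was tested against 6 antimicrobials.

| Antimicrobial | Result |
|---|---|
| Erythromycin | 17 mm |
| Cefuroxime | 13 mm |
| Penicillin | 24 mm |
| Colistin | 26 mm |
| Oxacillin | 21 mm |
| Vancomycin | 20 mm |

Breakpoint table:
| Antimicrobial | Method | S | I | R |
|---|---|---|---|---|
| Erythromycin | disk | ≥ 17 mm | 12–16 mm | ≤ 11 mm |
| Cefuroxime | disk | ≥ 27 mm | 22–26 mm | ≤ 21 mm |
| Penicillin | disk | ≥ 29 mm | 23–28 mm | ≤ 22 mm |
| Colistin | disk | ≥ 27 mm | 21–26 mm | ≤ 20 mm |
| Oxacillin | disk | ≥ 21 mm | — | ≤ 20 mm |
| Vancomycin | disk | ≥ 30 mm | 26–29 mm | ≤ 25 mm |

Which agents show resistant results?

Erythromycin: 17 mm is ≥ 17 mm ⇒ S
Cefuroxime (13 mm) ≤ 21 mm ⇒ R
Penicillin 24 mm: in 23–28 mm → intermediate
Colistin (26 mm) in 21–26 mm ⇒ I
Oxacillin 21 mm: ≥ 21 mm → Susceptible
Vancomycin: 20 mm is ≤ 25 mm ⇒ Resistant

cefuroxime, vancomycin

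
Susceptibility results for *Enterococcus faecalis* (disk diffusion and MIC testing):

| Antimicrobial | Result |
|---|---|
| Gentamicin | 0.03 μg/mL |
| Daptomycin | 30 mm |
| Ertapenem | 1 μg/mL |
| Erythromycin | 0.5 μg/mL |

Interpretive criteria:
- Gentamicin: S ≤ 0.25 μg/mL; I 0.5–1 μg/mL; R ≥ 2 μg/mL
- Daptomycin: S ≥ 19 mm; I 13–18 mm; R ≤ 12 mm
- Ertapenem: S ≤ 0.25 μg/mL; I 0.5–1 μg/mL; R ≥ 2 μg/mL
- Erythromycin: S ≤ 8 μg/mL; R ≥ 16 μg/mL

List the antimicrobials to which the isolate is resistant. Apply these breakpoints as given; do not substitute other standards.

none

Gentamicin (0.03 μg/mL) ≤ 0.25 μg/mL → S
Daptomycin (30 mm) ≥ 19 mm — S
Ertapenem: 1 μg/mL is in 0.5–1 μg/mL — intermediate
Erythromycin: 0.5 μg/mL is ≤ 8 μg/mL ⇒ Susceptible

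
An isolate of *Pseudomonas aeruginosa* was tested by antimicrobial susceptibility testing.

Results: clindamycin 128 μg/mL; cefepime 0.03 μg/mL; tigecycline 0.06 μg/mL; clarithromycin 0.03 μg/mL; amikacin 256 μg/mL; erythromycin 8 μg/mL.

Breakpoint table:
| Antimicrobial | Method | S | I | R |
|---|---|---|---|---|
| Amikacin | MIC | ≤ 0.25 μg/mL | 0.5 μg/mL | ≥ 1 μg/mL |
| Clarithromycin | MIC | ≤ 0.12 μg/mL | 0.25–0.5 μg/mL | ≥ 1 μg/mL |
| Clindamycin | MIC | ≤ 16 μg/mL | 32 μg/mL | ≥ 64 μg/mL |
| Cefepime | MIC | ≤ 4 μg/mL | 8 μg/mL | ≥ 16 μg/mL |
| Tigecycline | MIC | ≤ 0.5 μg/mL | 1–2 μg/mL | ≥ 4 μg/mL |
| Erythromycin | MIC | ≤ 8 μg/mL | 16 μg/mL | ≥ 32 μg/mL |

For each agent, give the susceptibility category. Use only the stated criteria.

Clindamycin (128 μg/mL) ≥ 64 μg/mL ⇒ Resistant
Cefepime (0.03 μg/mL) ≤ 4 μg/mL ⇒ susceptible
Tigecycline 0.06 μg/mL: ≤ 0.5 μg/mL → susceptible
Clarithromycin: 0.03 μg/mL is ≤ 0.12 μg/mL → S
Amikacin (256 μg/mL) ≥ 1 μg/mL — Resistant
Erythromycin: 8 μg/mL is ≤ 8 μg/mL — S

R, S, S, S, R, S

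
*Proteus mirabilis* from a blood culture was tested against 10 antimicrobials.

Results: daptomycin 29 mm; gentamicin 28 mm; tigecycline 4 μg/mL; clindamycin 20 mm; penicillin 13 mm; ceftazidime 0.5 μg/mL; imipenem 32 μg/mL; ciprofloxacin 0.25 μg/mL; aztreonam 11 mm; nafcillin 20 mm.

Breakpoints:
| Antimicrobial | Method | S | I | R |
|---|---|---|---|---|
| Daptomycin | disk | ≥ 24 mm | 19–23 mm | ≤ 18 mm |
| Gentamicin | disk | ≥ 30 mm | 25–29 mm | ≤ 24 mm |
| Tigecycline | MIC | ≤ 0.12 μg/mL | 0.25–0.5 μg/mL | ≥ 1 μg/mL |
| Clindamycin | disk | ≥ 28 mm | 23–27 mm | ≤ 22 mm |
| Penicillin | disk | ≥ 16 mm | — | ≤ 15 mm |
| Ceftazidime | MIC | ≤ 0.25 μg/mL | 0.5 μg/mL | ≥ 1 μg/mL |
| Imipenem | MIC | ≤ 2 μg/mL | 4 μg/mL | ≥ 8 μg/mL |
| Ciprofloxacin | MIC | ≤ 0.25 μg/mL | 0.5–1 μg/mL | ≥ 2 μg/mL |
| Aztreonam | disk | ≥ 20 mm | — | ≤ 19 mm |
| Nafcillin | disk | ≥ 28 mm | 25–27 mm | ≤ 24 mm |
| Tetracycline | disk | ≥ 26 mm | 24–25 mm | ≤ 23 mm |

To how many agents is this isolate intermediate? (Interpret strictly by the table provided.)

Daptomycin: 29 mm is ≥ 24 mm ⇒ Susceptible
Gentamicin 28 mm: in 25–29 mm ⇒ Intermediate
Tigecycline: 4 μg/mL is ≥ 1 μg/mL — resistant
Clindamycin (20 mm) ≤ 22 mm ⇒ resistant
Penicillin: 13 mm is ≤ 15 mm ⇒ R
Ceftazidime (0.5 μg/mL) = 0.5 μg/mL → I
Imipenem 32 μg/mL: ≥ 8 μg/mL — resistant
Ciprofloxacin 0.25 μg/mL: ≤ 0.25 μg/mL → Susceptible
Aztreonam 11 mm: ≤ 19 mm ⇒ resistant
Nafcillin 20 mm: ≤ 24 mm — R
Intermediate: 2

2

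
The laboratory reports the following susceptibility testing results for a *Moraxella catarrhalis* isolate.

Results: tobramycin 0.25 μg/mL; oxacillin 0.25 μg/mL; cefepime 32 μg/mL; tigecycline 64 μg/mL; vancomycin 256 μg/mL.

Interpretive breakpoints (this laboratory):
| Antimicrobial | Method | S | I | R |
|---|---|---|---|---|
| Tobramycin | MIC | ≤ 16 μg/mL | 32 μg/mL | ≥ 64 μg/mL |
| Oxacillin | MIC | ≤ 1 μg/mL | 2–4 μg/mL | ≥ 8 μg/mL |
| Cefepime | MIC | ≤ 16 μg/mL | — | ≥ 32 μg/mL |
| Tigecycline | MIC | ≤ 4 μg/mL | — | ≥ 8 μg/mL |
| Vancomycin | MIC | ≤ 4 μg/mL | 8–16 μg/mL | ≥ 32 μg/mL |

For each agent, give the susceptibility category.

Tobramycin: 0.25 μg/mL is ≤ 16 μg/mL ⇒ Susceptible
Oxacillin 0.25 μg/mL: ≤ 1 μg/mL — S
Cefepime: 32 μg/mL is ≥ 32 μg/mL → R
Tigecycline: 64 μg/mL is ≥ 8 μg/mL ⇒ R
Vancomycin 256 μg/mL: ≥ 32 μg/mL → Resistant

S, S, R, R, R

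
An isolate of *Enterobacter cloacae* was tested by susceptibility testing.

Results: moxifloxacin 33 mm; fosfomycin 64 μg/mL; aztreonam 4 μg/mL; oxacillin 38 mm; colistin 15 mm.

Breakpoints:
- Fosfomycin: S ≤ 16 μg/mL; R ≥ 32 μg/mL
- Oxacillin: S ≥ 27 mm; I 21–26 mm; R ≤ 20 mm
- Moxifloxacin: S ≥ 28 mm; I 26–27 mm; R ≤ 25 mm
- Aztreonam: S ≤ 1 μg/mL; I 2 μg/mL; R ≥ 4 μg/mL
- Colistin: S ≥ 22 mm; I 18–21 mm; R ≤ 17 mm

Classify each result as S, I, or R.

S, R, R, S, R

Moxifloxacin (33 mm) ≥ 28 mm — Susceptible
Fosfomycin (64 μg/mL) ≥ 32 μg/mL ⇒ R
Aztreonam 4 μg/mL: ≥ 4 μg/mL — Resistant
Oxacillin (38 mm) ≥ 27 mm ⇒ susceptible
Colistin (15 mm) ≤ 17 mm → resistant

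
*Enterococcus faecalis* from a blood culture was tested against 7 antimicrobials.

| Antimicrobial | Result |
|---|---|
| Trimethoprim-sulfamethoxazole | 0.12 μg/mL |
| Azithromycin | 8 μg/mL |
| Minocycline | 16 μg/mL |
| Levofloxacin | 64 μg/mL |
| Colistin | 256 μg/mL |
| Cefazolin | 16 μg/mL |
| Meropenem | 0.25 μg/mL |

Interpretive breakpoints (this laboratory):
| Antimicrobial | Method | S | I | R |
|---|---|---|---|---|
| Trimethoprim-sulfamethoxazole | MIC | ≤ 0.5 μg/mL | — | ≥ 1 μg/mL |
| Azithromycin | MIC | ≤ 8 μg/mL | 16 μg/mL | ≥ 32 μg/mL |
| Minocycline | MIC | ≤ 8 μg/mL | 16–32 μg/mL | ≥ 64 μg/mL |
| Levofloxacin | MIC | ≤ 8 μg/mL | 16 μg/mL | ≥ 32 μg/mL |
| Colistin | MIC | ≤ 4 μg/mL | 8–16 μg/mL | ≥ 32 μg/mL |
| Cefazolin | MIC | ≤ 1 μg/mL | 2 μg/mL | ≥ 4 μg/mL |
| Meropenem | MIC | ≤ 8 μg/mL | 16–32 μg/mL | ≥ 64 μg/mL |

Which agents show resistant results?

Trimethoprim-sulfamethoxazole (0.12 μg/mL) ≤ 0.5 μg/mL ⇒ S
Azithromycin (8 μg/mL) ≤ 8 μg/mL → susceptible
Minocycline: 16 μg/mL is in 16–32 μg/mL → Intermediate
Levofloxacin: 64 μg/mL is ≥ 32 μg/mL — R
Colistin: 256 μg/mL is ≥ 32 μg/mL — Resistant
Cefazolin 16 μg/mL: ≥ 4 μg/mL → R
Meropenem: 0.25 μg/mL is ≤ 8 μg/mL → S

levofloxacin, colistin, cefazolin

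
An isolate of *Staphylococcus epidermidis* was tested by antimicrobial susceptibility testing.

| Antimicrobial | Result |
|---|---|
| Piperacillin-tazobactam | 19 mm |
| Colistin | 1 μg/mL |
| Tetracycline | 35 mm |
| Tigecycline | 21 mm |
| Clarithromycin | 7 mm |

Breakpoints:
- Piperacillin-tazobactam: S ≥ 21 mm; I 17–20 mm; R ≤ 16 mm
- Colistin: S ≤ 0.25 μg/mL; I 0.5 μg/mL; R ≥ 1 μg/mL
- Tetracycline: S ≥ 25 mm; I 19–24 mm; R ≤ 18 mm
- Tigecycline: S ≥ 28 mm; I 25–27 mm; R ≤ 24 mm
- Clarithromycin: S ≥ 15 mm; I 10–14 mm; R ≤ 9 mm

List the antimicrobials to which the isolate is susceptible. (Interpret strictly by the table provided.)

Piperacillin-tazobactam 19 mm: in 17–20 mm — I
Colistin 1 μg/mL: ≥ 1 μg/mL ⇒ Resistant
Tetracycline 35 mm: ≥ 25 mm ⇒ Susceptible
Tigecycline (21 mm) ≤ 24 mm → R
Clarithromycin: 7 mm is ≤ 9 mm → R

tetracycline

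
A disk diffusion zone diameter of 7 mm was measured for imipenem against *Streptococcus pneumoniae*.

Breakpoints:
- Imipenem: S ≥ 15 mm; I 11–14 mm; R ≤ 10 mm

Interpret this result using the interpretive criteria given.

R

Imipenem: 7 mm is ≤ 10 mm ⇒ R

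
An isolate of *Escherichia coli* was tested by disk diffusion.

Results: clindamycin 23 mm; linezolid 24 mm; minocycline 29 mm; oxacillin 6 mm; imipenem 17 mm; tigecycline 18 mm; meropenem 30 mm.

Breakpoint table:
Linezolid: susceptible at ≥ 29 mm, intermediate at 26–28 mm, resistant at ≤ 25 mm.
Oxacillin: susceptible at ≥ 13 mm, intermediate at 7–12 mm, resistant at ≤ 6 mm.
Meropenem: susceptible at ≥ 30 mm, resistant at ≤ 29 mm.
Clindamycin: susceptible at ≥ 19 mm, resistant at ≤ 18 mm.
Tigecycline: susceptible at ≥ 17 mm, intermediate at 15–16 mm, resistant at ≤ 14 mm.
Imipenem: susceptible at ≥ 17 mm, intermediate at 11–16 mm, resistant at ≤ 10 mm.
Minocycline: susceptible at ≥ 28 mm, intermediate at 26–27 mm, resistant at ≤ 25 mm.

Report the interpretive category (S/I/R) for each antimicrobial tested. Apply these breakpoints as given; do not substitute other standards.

S, R, S, R, S, S, S

Clindamycin: 23 mm is ≥ 19 mm → Susceptible
Linezolid 24 mm: ≤ 25 mm — Resistant
Minocycline: 29 mm is ≥ 28 mm → Susceptible
Oxacillin (6 mm) ≤ 6 mm ⇒ Resistant
Imipenem 17 mm: ≥ 17 mm → Susceptible
Tigecycline: 18 mm is ≥ 17 mm → susceptible
Meropenem: 30 mm is ≥ 30 mm → Susceptible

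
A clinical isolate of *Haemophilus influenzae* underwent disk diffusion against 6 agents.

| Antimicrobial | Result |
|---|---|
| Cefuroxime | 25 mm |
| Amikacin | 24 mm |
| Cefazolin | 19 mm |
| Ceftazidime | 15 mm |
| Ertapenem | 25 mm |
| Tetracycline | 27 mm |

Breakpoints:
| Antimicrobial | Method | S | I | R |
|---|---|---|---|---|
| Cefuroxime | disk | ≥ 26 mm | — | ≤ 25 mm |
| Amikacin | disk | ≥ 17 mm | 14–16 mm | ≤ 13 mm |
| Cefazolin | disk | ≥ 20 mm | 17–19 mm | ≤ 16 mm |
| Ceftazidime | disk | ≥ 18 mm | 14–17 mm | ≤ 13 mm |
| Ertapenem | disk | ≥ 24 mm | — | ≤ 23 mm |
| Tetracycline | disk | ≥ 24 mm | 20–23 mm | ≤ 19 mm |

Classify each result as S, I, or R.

R, S, I, I, S, S

Cefuroxime 25 mm: ≤ 25 mm — Resistant
Amikacin 24 mm: ≥ 17 mm ⇒ susceptible
Cefazolin (19 mm) in 17–19 mm → I
Ceftazidime 15 mm: in 14–17 mm — I
Ertapenem 25 mm: ≥ 24 mm → S
Tetracycline 27 mm: ≥ 24 mm ⇒ susceptible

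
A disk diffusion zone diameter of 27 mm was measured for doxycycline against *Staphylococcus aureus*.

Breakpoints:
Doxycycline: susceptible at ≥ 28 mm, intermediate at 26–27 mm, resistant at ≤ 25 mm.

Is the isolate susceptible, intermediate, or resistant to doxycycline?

I

Doxycycline 27 mm: in 26–27 mm ⇒ intermediate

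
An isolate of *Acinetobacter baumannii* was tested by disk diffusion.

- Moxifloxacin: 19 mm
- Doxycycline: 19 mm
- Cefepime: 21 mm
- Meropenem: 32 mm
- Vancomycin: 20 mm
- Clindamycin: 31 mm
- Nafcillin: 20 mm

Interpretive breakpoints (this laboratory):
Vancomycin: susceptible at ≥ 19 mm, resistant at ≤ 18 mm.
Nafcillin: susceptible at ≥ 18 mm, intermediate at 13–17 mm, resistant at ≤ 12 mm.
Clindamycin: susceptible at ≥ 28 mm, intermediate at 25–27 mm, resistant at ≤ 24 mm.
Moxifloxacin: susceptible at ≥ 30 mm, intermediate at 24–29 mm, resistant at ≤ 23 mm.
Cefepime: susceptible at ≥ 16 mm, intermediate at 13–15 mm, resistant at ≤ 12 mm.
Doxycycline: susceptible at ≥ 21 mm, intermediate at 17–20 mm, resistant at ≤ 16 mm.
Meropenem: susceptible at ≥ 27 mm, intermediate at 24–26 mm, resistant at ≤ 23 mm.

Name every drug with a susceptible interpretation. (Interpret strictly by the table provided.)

Moxifloxacin (19 mm) ≤ 23 mm — R
Doxycycline (19 mm) in 17–20 mm — intermediate
Cefepime 21 mm: ≥ 16 mm ⇒ Susceptible
Meropenem (32 mm) ≥ 27 mm — S
Vancomycin: 20 mm is ≥ 19 mm ⇒ Susceptible
Clindamycin 31 mm: ≥ 28 mm ⇒ Susceptible
Nafcillin 20 mm: ≥ 18 mm — S

cefepime, meropenem, vancomycin, clindamycin, nafcillin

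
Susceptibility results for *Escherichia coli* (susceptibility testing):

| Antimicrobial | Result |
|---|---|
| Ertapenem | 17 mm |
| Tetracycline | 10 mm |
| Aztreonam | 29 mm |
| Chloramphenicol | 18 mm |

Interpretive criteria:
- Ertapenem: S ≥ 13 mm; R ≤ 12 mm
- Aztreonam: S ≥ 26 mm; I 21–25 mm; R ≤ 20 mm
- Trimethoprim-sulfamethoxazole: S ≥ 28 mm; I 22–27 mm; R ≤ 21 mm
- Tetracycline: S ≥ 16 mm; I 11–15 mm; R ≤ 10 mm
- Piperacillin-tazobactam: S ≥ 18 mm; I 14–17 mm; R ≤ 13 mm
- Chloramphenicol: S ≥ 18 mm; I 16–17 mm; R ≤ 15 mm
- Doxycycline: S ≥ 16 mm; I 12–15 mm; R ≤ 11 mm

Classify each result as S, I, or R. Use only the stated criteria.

S, R, S, S

Ertapenem (17 mm) ≥ 13 mm ⇒ susceptible
Tetracycline (10 mm) ≤ 10 mm → R
Aztreonam (29 mm) ≥ 26 mm → Susceptible
Chloramphenicol: 18 mm is ≥ 18 mm → susceptible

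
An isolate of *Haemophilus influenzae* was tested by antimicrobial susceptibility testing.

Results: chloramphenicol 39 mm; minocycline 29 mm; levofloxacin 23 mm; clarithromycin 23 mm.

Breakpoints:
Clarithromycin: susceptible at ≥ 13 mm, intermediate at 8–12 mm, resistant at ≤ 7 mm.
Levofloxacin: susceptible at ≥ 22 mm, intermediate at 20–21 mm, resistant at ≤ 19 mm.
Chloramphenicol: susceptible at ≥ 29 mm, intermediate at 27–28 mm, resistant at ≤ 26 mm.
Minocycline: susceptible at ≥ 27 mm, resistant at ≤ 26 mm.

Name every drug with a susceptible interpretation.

chloramphenicol, minocycline, levofloxacin, clarithromycin

Chloramphenicol: 39 mm is ≥ 29 mm → susceptible
Minocycline 29 mm: ≥ 27 mm — susceptible
Levofloxacin (23 mm) ≥ 22 mm ⇒ susceptible
Clarithromycin: 23 mm is ≥ 13 mm → susceptible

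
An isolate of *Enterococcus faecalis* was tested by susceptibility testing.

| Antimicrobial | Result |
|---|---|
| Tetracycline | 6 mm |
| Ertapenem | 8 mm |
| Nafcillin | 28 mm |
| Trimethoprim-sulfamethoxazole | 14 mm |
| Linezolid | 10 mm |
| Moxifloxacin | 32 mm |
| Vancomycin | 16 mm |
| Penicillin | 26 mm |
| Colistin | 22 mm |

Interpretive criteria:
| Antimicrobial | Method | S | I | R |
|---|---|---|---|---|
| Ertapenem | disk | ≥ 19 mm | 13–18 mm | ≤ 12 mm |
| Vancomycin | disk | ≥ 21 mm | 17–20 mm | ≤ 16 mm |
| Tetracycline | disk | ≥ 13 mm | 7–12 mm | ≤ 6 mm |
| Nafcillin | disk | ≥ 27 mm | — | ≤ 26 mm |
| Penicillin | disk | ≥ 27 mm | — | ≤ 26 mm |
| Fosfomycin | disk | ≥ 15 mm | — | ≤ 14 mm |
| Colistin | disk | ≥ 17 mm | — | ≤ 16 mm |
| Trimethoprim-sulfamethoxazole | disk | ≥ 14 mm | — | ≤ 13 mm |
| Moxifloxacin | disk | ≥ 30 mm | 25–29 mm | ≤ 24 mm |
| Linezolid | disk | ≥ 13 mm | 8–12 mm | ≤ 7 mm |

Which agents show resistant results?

Tetracycline: 6 mm is ≤ 6 mm — R
Ertapenem (8 mm) ≤ 12 mm → Resistant
Nafcillin: 28 mm is ≥ 27 mm ⇒ susceptible
Trimethoprim-sulfamethoxazole (14 mm) ≥ 14 mm → Susceptible
Linezolid 10 mm: in 8–12 mm → I
Moxifloxacin (32 mm) ≥ 30 mm ⇒ Susceptible
Vancomycin: 16 mm is ≤ 16 mm → resistant
Penicillin (26 mm) ≤ 26 mm — R
Colistin 22 mm: ≥ 17 mm — Susceptible

tetracycline, ertapenem, vancomycin, penicillin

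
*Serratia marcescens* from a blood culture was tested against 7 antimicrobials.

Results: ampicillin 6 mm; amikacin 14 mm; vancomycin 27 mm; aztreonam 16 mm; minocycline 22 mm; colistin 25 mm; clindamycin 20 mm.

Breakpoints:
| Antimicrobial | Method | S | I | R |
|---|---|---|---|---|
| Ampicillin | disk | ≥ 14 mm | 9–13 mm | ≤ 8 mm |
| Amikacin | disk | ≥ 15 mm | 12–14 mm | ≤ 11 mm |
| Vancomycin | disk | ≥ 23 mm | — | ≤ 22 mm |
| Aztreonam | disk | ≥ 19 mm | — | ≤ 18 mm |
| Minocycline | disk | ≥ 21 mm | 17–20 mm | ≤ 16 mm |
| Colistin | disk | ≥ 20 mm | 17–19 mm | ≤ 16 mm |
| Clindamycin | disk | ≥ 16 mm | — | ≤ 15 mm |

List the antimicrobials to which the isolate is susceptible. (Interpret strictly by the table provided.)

vancomycin, minocycline, colistin, clindamycin

Ampicillin 6 mm: ≤ 8 mm — R
Amikacin: 14 mm is in 12–14 mm ⇒ Intermediate
Vancomycin (27 mm) ≥ 23 mm ⇒ S
Aztreonam: 16 mm is ≤ 18 mm → R
Minocycline: 22 mm is ≥ 21 mm → Susceptible
Colistin: 25 mm is ≥ 20 mm — susceptible
Clindamycin: 20 mm is ≥ 16 mm ⇒ susceptible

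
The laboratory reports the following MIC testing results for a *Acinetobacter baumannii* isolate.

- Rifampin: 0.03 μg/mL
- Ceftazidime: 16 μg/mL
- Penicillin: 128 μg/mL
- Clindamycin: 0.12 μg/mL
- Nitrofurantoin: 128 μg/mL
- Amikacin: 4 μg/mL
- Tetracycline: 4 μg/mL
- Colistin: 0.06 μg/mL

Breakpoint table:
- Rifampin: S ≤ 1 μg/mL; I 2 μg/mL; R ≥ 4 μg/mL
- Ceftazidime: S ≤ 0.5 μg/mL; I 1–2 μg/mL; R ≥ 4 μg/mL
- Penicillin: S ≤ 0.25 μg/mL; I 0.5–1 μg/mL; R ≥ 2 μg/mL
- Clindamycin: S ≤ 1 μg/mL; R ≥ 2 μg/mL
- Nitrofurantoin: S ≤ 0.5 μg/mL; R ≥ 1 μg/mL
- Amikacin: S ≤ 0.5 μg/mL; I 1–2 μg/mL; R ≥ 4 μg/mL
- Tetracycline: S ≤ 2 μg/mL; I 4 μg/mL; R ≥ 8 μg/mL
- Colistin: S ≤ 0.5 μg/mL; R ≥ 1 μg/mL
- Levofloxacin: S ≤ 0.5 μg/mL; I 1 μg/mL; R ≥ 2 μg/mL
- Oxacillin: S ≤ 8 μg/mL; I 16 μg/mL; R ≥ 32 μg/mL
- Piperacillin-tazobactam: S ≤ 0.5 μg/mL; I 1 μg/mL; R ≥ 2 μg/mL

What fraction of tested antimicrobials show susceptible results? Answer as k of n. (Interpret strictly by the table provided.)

3 of 8

Rifampin: 0.03 μg/mL is ≤ 1 μg/mL ⇒ susceptible
Ceftazidime (16 μg/mL) ≥ 4 μg/mL ⇒ Resistant
Penicillin (128 μg/mL) ≥ 2 μg/mL ⇒ Resistant
Clindamycin (0.12 μg/mL) ≤ 1 μg/mL → susceptible
Nitrofurantoin: 128 μg/mL is ≥ 1 μg/mL → R
Amikacin: 4 μg/mL is ≥ 4 μg/mL — R
Tetracycline (4 μg/mL) = 4 μg/mL → intermediate
Colistin (0.06 μg/mL) ≤ 0.5 μg/mL → Susceptible
Susceptible: 3/8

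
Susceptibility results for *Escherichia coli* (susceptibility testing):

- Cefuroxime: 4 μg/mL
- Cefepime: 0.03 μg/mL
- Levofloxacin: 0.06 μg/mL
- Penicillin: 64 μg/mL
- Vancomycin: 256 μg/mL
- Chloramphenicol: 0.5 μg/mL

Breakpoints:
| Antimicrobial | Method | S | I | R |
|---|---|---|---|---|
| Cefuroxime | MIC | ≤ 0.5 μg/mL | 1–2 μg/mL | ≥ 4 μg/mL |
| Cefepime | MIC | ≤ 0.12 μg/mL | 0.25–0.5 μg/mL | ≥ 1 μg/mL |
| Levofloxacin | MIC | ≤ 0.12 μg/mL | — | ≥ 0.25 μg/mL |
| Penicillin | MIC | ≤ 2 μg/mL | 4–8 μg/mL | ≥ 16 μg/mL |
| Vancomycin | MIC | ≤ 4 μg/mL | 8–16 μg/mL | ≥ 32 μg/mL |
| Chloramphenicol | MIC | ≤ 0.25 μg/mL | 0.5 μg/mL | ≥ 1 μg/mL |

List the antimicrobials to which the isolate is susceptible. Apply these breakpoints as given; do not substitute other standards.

Cefuroxime 4 μg/mL: ≥ 4 μg/mL → Resistant
Cefepime: 0.03 μg/mL is ≤ 0.12 μg/mL → susceptible
Levofloxacin 0.06 μg/mL: ≤ 0.12 μg/mL — Susceptible
Penicillin (64 μg/mL) ≥ 16 μg/mL ⇒ resistant
Vancomycin 256 μg/mL: ≥ 32 μg/mL — R
Chloramphenicol (0.5 μg/mL) = 0.5 μg/mL → intermediate

cefepime, levofloxacin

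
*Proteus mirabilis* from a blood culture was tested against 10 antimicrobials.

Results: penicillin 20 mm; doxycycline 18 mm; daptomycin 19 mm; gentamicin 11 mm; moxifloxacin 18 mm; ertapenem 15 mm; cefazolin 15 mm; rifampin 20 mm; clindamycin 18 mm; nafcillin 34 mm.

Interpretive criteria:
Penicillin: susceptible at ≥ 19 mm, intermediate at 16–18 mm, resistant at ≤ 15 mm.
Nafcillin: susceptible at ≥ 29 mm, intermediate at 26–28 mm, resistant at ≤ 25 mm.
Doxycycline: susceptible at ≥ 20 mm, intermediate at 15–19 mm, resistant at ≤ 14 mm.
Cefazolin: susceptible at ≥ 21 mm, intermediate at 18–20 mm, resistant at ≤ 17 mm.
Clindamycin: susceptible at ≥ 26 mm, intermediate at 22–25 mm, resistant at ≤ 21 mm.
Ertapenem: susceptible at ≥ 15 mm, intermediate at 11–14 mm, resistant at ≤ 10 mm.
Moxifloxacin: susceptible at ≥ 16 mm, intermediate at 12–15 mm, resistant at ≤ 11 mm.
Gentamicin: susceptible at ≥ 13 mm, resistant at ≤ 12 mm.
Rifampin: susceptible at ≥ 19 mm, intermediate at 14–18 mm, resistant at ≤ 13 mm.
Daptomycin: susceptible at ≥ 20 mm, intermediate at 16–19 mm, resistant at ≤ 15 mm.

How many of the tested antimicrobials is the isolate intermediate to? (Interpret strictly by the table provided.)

2

Penicillin (20 mm) ≥ 19 mm ⇒ susceptible
Doxycycline: 18 mm is in 15–19 mm ⇒ intermediate
Daptomycin (19 mm) in 16–19 mm ⇒ Intermediate
Gentamicin (11 mm) ≤ 12 mm — R
Moxifloxacin (18 mm) ≥ 16 mm ⇒ Susceptible
Ertapenem (15 mm) ≥ 15 mm — susceptible
Cefazolin (15 mm) ≤ 17 mm — R
Rifampin (20 mm) ≥ 19 mm ⇒ Susceptible
Clindamycin (18 mm) ≤ 21 mm — R
Nafcillin (34 mm) ≥ 29 mm — susceptible
Intermediate: 2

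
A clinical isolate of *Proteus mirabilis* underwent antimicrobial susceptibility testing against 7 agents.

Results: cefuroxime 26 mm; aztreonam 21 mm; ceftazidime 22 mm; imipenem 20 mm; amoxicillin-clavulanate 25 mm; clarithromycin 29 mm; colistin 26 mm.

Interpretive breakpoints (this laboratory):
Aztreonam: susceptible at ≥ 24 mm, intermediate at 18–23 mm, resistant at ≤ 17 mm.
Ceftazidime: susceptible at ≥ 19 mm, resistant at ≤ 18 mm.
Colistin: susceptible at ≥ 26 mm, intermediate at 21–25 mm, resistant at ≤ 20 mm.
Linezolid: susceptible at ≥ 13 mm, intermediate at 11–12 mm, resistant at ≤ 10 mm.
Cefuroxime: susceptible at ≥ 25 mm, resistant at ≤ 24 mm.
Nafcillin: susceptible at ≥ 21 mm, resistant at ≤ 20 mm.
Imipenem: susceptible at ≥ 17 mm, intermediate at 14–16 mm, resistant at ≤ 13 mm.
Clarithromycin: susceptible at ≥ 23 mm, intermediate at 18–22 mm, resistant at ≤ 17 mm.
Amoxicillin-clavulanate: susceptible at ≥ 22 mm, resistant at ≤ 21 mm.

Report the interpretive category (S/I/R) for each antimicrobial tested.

S, I, S, S, S, S, S

Cefuroxime 26 mm: ≥ 25 mm → S
Aztreonam 21 mm: in 18–23 mm — I
Ceftazidime 22 mm: ≥ 19 mm → susceptible
Imipenem: 20 mm is ≥ 17 mm — S
Amoxicillin-clavulanate (25 mm) ≥ 22 mm → susceptible
Clarithromycin 29 mm: ≥ 23 mm → S
Colistin 26 mm: ≥ 26 mm ⇒ S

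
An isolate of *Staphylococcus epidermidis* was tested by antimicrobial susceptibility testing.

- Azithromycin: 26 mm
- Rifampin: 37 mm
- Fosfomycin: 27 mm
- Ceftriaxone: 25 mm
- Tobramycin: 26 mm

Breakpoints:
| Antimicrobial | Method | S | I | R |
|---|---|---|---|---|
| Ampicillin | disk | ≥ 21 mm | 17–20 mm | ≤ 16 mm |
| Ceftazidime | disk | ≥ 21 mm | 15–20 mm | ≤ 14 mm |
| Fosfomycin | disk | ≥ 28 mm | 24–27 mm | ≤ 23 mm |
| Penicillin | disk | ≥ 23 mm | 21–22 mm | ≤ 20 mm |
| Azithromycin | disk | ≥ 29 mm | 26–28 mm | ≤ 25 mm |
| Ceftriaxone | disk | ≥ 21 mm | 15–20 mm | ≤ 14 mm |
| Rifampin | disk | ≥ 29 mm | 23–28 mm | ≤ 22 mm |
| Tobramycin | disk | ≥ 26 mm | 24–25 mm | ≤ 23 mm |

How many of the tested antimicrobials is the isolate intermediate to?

2

Azithromycin 26 mm: in 26–28 mm ⇒ Intermediate
Rifampin: 37 mm is ≥ 29 mm → Susceptible
Fosfomycin (27 mm) in 24–27 mm ⇒ I
Ceftriaxone (25 mm) ≥ 21 mm — susceptible
Tobramycin: 26 mm is ≥ 26 mm ⇒ S
Intermediate: 2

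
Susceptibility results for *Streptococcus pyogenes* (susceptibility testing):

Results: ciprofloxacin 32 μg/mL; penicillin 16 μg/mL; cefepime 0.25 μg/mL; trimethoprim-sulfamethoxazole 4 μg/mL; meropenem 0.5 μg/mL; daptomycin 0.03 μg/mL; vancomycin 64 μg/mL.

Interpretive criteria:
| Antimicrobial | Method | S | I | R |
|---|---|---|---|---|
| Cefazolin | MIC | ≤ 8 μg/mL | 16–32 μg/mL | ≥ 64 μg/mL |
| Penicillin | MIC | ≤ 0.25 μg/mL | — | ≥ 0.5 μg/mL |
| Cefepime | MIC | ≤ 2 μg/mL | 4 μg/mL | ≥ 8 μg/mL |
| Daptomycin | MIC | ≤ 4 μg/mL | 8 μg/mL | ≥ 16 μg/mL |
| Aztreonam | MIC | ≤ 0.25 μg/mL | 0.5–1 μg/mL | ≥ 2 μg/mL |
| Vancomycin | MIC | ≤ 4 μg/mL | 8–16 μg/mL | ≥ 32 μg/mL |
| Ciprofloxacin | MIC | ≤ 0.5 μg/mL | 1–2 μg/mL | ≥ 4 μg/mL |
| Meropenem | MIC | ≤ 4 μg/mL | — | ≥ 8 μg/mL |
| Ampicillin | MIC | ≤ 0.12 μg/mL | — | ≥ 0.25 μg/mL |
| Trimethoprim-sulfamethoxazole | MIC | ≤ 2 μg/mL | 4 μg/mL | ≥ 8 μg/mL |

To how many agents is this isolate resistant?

Ciprofloxacin: 32 μg/mL is ≥ 4 μg/mL → resistant
Penicillin 16 μg/mL: ≥ 0.5 μg/mL — R
Cefepime (0.25 μg/mL) ≤ 2 μg/mL — S
Trimethoprim-sulfamethoxazole (4 μg/mL) = 4 μg/mL — I
Meropenem (0.5 μg/mL) ≤ 4 μg/mL → susceptible
Daptomycin 0.03 μg/mL: ≤ 4 μg/mL ⇒ Susceptible
Vancomycin (64 μg/mL) ≥ 32 μg/mL → resistant
Resistant: 3

3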